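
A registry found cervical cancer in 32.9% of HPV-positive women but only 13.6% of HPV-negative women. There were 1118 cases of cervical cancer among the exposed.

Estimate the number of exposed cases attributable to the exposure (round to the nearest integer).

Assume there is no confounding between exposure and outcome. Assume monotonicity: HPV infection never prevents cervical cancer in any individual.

p₁ = 0.329, p₀ = 0.136.
PN = (p₁ − p₀)/p₁ = (0.329 − 0.136) / 0.329 ≈ 0.58663.
Attributable cases ≈ PN × (exposed cases) = 0.58663 × 1118 ≈ 655.85.

about 656 cases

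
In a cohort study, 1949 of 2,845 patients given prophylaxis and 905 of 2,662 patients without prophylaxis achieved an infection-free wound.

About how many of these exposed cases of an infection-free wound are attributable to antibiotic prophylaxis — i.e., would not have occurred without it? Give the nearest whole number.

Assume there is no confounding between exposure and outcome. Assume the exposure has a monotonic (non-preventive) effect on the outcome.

p₁ = P(outcome | exposed) = 1949/2845 = 0.68506
p₀ = P(outcome | unexposed) = 905/2662 = 0.33997
PN = (p₁ − p₀)/p₁ = (0.68506 − 0.33997) / 0.68506 ≈ 0.50374.
Attributable cases ≈ PN × (exposed cases) = 0.50374 × 1949 ≈ 981.79.

about 982 cases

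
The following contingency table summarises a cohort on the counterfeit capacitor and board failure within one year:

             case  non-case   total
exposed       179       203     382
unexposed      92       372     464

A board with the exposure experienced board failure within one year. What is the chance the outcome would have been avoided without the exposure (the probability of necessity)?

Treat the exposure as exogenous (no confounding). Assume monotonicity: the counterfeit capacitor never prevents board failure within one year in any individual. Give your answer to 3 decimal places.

p₁ = P(outcome | exposed) = 179/382 = 0.46859
p₀ = P(outcome | unexposed) = 92/464 = 0.19828
Under exogeneity and monotonicity, PN = (p₁ − p₀) / p₁.
PN = (0.46859 − 0.19828) / 0.46859 = 0.27031 / 0.46859 ≈ 0.5769

PN ≈ 0.577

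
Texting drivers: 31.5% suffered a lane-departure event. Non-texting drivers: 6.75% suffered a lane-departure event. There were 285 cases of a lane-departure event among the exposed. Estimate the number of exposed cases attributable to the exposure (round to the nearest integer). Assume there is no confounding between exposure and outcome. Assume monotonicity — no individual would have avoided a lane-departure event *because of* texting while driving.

about 224 cases

p₁ = 0.315, p₀ = 0.0675.
PN = (p₁ − p₀)/p₁ = (0.315 − 0.0675) / 0.315 ≈ 0.78571.
Attributable cases ≈ PN × (exposed cases) = 0.78571 × 285 ≈ 223.93.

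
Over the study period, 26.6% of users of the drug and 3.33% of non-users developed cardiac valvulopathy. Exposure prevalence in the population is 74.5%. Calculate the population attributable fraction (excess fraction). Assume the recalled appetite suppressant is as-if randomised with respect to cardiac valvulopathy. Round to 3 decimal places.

PAF ≈ 0.839

p₁ = 0.266, p₀ = 0.0333.
Overall risk P(Y=1) = π·p₁ + (1−π)·p₀ = 0.745×0.266 + 0.255×0.0333 = 0.20666.
Under exogeneity, PAF = [P(Y=1) − p₀] / P(Y=1).
PAF = (0.20666 − 0.0333) / 0.20666 ≈ 0.8389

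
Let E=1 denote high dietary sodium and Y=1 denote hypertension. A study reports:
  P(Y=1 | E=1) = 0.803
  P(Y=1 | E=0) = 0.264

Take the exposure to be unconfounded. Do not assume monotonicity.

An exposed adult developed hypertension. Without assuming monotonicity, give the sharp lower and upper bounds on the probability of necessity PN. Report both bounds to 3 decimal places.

Let p₁ = 0.803, p₀ = 0.264.
Under exogeneity alone the bounds on PN are max{0,(p₁−p₀)/p₁} ≤ PN ≤ min{1,(1−p₀)/p₁}.
  lower = (p₁ − p₀)/p₁ = 0.539 / 0.803 ≈ 0.6712
  upper = min{1, (1 − p₀)/p₁} = 0.736 / 0.803 ≈ 0.9166

0.671 ≤ PN ≤ 0.917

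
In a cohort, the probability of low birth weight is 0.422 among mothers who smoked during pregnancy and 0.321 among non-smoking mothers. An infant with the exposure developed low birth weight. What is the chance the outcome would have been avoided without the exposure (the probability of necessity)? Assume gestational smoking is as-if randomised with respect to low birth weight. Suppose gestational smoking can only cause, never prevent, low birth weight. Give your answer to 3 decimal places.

Let p₁ = 0.422, p₀ = 0.321.
Under exogeneity and monotonicity, PN = (p₁ − p₀) / p₁.
PN = (0.422 − 0.321) / 0.422 = 0.101 / 0.422 ≈ 0.2393

PN ≈ 0.239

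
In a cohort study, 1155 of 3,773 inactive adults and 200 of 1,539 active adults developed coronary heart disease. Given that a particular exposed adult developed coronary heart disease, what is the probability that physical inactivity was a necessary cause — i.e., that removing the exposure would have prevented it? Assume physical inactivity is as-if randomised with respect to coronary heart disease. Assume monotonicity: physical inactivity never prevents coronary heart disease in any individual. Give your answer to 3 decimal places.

PN ≈ 0.575

p₁ = P(outcome | exposed) = 1155/3773 = 0.30612
p₀ = P(outcome | unexposed) = 200/1539 = 0.12995
Under exogeneity and monotonicity, PN = (p₁ − p₀) / p₁.
PN = (0.30612 − 0.12995) / 0.30612 = 0.17617 / 0.30612 ≈ 0.5755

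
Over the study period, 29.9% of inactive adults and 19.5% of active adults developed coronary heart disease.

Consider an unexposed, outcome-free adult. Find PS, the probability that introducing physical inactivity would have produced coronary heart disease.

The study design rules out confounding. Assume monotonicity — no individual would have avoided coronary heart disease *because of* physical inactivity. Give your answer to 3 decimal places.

PS ≈ 0.129

p₁ = 0.299, p₀ = 0.195.
Under exogeneity and monotonicity, PS = (p₁ − p₀) / (1 − p₀).
PS = (0.299 − 0.195) / (1 − 0.195) = 0.104 / 0.805 ≈ 0.1292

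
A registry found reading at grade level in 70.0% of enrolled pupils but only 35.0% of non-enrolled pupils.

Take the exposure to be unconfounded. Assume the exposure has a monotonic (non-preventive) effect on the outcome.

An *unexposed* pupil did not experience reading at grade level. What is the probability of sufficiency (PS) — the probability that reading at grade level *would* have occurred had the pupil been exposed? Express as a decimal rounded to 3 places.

PS ≈ 0.538

p₁ = 0.7, p₀ = 0.35.
Under exogeneity and monotonicity, PS = (p₁ − p₀) / (1 − p₀).
PS = (0.7 − 0.35) / (1 − 0.35) = 0.35 / 0.65 ≈ 0.5385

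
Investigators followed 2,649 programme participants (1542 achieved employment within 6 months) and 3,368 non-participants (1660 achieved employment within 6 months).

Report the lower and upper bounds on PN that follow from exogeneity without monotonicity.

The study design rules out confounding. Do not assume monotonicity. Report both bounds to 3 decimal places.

0.153 ≤ PN ≤ 0.871

p₁ = P(outcome | exposed) = 1542/2649 = 0.58211
p₀ = P(outcome | unexposed) = 1660/3368 = 0.49287
Under exogeneity alone the bounds on PN are max{0,(p₁−p₀)/p₁} ≤ PN ≤ min{1,(1−p₀)/p₁}.
  lower = (p₁ − p₀)/p₁ = 0.089232 / 0.58211 ≈ 0.1533
  upper = min{1, (1 − p₀)/p₁} = 0.50713 / 0.58211 ≈ 0.8712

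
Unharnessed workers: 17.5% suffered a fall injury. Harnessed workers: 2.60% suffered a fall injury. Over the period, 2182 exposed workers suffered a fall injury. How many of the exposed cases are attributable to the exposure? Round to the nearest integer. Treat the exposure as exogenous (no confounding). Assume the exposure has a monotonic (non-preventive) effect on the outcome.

about 1858 cases

p₁ = 0.175, p₀ = 0.026.
PN = (p₁ − p₀)/p₁ = (0.175 − 0.026) / 0.175 ≈ 0.85143.
Attributable cases ≈ PN × (exposed cases) = 0.85143 × 2182 ≈ 1857.82.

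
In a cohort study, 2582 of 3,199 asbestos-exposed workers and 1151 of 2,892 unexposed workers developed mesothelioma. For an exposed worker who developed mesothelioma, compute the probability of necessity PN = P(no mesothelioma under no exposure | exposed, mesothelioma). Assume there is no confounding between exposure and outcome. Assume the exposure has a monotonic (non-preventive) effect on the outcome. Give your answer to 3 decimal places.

PN ≈ 0.507

p₁ = P(outcome | exposed) = 2582/3199 = 0.80713
p₀ = P(outcome | unexposed) = 1151/2892 = 0.39799
Under exogeneity and monotonicity, PN = (p₁ − p₀) / p₁.
PN = (0.80713 − 0.39799) / 0.80713 = 0.40913 / 0.80713 ≈ 0.5069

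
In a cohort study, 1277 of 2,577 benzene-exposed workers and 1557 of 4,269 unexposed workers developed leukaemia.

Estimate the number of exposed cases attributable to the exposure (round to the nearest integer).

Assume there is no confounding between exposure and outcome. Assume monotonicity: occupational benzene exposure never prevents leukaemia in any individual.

about 337 cases

p₁ = P(outcome | exposed) = 1277/2577 = 0.49554
p₀ = P(outcome | unexposed) = 1557/4269 = 0.36472
PN = (p₁ − p₀)/p₁ = (0.49554 − 0.36472) / 0.49554 ≈ 0.26399.
Attributable cases ≈ PN × (exposed cases) = 0.26399 × 1277 ≈ 337.11.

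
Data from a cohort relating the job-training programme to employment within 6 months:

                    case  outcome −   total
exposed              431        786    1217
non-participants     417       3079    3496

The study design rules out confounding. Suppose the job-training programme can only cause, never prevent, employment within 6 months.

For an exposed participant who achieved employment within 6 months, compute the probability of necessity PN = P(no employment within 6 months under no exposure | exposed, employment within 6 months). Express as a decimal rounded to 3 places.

p₁ = P(outcome | exposed) = 431/1217 = 0.35415
p₀ = P(outcome | unexposed) = 417/3496 = 0.11928
Under exogeneity and monotonicity, PN = (p₁ − p₀)/p₁.
PN = (0.35415 − 0.11928) / 0.35415 ≈ 0.6632

PN ≈ 0.663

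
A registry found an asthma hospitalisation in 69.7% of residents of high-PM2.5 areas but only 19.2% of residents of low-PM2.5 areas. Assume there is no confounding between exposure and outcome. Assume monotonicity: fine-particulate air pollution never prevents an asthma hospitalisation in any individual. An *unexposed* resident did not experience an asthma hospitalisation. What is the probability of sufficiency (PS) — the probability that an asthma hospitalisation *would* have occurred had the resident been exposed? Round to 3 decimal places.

PS ≈ 0.625

p₁ = 0.697, p₀ = 0.192.
Under exogeneity and monotonicity, PS = (p₁ − p₀) / (1 − p₀).
PS = (0.697 − 0.192) / (1 − 0.192) = 0.505 / 0.808 ≈ 0.6250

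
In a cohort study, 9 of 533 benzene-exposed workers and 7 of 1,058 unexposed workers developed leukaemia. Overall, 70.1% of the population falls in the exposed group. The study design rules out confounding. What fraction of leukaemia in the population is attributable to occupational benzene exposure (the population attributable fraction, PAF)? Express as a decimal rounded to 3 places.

p₁ = P(outcome | exposed) = 9/533 = 0.016886
p₀ = P(outcome | unexposed) = 7/1058 = 0.0066163
Overall risk P(Y=1) = π·p₁ + (1−π)·p₀ = 0.701×0.016886 + 0.299×0.0066163 = 0.013815.
Under exogeneity, PAF = [P(Y=1) − p₀] / P(Y=1).
PAF = (0.013815 − 0.0066163) / 0.013815 ≈ 0.5211

PAF ≈ 0.521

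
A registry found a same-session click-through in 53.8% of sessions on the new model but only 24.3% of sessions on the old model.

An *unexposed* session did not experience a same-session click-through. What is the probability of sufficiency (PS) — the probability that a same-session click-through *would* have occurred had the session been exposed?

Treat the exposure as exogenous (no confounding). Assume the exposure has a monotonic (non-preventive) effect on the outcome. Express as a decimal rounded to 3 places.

p₁ = 0.538, p₀ = 0.243.
Under exogeneity and monotonicity, PS = (p₁ − p₀) / (1 − p₀).
PS = (0.538 − 0.243) / (1 − 0.243) = 0.295 / 0.757 ≈ 0.3897

PS ≈ 0.390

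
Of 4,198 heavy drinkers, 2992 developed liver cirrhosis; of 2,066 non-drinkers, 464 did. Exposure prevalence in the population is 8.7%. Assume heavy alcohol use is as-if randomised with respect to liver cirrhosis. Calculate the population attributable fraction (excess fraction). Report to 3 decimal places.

PAF ≈ 0.159

p₁ = P(outcome | exposed) = 2992/4198 = 0.71272
p₀ = P(outcome | unexposed) = 464/2066 = 0.22459
Overall risk P(Y=1) = π·p₁ + (1−π)·p₀ = 0.087×0.71272 + 0.913×0.22459 = 0.26706.
Under exogeneity, PAF = [P(Y=1) − p₀] / P(Y=1).
PAF = (0.26706 − 0.22459) / 0.26706 ≈ 0.1590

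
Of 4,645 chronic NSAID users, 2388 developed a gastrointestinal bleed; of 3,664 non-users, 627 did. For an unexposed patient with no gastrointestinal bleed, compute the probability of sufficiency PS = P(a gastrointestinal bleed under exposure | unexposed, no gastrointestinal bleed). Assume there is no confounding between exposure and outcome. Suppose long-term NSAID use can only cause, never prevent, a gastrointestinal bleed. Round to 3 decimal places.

PS ≈ 0.414

p₁ = P(outcome | exposed) = 2388/4645 = 0.5141
p₀ = P(outcome | unexposed) = 627/3664 = 0.17112
Under exogeneity and monotonicity, PS = (p₁ − p₀) / (1 − p₀).
PS = (0.5141 − 0.17112) / (1 − 0.17112) = 0.34298 / 0.82888 ≈ 0.4138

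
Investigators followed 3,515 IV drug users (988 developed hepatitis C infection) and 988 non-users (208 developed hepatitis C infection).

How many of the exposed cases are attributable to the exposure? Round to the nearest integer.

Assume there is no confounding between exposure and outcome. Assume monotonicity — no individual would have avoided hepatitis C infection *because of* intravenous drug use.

p₁ = P(outcome | exposed) = 988/3515 = 0.28108
p₀ = P(outcome | unexposed) = 208/988 = 0.21053
PN = (p₁ − p₀)/p₁ = (0.28108 − 0.21053) / 0.28108 ≈ 0.25101.
Attributable cases ≈ PN × (exposed cases) = 0.25101 × 988 ≈ 248.00.

about 248 cases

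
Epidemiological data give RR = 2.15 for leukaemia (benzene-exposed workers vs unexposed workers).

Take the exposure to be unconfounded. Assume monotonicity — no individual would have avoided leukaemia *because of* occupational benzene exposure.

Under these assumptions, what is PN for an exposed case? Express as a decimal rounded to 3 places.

PN ≈ 0.535

Under exogeneity and monotonicity, PN = (RR − 1) / RR = 1 − 1/RR.
PN = (2.15 − 1) / 2.15 = 1.15 / 2.15 ≈ 0.5349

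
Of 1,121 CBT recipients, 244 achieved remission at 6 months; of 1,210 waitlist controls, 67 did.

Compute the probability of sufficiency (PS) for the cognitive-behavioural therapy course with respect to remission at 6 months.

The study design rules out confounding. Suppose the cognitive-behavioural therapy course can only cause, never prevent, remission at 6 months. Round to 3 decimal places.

PS ≈ 0.172

p₁ = P(outcome | exposed) = 244/1121 = 0.21766
p₀ = P(outcome | unexposed) = 67/1210 = 0.055372
Under exogeneity and monotonicity, PS = (p₁ − p₀) / (1 − p₀).
PS = (0.21766 − 0.055372) / (1 − 0.055372) = 0.16229 / 0.94463 ≈ 0.1718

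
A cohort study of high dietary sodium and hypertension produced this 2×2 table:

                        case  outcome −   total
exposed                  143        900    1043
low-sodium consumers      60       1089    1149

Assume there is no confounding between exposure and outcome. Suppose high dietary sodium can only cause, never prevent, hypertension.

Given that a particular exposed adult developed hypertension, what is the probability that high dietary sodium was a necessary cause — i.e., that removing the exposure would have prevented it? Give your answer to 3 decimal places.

p₁ = P(outcome | exposed) = 143/1043 = 0.1371
p₀ = P(outcome | unexposed) = 60/1149 = 0.052219
Under exogeneity and monotonicity, PN = (p₁ − p₀)/p₁.
PN = (0.1371 − 0.052219) / 0.1371 ≈ 0.6191

PN ≈ 0.619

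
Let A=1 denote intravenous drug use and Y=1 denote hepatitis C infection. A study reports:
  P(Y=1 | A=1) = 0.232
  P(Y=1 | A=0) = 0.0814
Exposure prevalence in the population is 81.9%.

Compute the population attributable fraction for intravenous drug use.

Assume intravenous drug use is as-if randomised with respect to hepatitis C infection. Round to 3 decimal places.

PAF ≈ 0.602

Let p₁ = 0.232, p₀ = 0.0814.
Overall risk P(Y=1) = π·p₁ + (1−π)·p₀ = 0.819×0.232 + 0.181×0.0814 = 0.20474.
Under exogeneity, PAF = [P(Y=1) − p₀] / P(Y=1).
PAF = (0.20474 − 0.0814) / 0.20474 ≈ 0.6024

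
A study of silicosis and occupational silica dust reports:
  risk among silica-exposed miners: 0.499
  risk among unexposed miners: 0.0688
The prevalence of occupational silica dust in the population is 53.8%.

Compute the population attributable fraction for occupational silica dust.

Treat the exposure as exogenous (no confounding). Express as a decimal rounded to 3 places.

Let p₁ = 0.499, p₀ = 0.0688.
Overall risk P(Y=1) = π·p₁ + (1−π)·p₀ = 0.538×0.499 + 0.462×0.0688 = 0.30025.
Under exogeneity, PAF = [P(Y=1) − p₀] / P(Y=1).
PAF = (0.30025 − 0.0688) / 0.30025 ≈ 0.7709

PAF ≈ 0.771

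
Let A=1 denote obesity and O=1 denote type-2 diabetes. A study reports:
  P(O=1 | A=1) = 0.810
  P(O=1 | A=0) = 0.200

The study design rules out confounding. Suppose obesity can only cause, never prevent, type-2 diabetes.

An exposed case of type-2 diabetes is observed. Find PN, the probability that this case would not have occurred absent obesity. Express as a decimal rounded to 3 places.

Let p₁ = 0.81, p₀ = 0.2.
Under exogeneity and monotonicity, PN = (p₁ − p₀) / p₁.
PN = (0.81 − 0.2) / 0.81 = 0.61 / 0.81 ≈ 0.7531

PN ≈ 0.753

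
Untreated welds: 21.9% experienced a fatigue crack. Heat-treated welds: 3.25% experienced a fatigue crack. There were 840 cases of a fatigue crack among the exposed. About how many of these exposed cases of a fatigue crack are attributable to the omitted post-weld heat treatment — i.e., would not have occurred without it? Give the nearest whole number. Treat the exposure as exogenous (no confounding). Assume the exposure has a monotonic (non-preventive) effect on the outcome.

about 715 cases

p₁ = 0.219, p₀ = 0.0325.
PN = (p₁ − p₀)/p₁ = (0.219 − 0.0325) / 0.219 ≈ 0.85160.
Attributable cases ≈ PN × (exposed cases) = 0.85160 × 840 ≈ 715.34.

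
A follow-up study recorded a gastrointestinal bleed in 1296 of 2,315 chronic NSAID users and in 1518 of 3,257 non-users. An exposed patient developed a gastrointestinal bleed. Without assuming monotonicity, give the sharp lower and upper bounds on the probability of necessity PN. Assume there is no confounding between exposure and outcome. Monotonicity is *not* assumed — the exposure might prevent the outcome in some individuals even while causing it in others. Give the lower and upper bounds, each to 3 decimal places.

p₁ = P(outcome | exposed) = 1296/2315 = 0.55983
p₀ = P(outcome | unexposed) = 1518/3257 = 0.46607
Under exogeneity alone the bounds on PN are max{0,(p₁−p₀)/p₁} ≤ PN ≤ min{1,(1−p₀)/p₁}.
  lower = (p₁ − p₀)/p₁ = 0.093754 / 0.55983 ≈ 0.1675
  upper = min{1, (1 − p₀)/p₁} = 0.53393 / 0.55983 ≈ 0.9537

0.167 ≤ PN ≤ 0.954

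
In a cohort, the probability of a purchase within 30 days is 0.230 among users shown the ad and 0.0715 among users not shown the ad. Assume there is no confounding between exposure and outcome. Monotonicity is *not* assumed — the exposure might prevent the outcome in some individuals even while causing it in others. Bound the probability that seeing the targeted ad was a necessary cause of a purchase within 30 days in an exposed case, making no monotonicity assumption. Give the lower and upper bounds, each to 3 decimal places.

Let p₁ = 0.23, p₀ = 0.0715.
Under exogeneity alone the bounds on PN are max{0,(p₁−p₀)/p₁} ≤ PN ≤ min{1,(1−p₀)/p₁}.
  lower = (p₁ − p₀)/p₁ = 0.1585 / 0.23 ≈ 0.6891
  upper = min{1, (1 − p₀)/p₁} = 0.9285 / 0.23 ≈ 4.0370 → capped at 1

0.689 ≤ PN ≤ 1.000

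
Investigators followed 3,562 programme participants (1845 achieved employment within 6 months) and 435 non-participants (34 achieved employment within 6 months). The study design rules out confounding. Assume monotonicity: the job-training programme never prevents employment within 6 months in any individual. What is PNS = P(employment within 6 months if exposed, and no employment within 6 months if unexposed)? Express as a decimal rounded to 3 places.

p₁ = P(outcome | exposed) = 1845/3562 = 0.51797
p₀ = P(outcome | unexposed) = 34/435 = 0.078161
Under exogeneity and monotonicity, PNS = p₁ − p₀.
PNS = 0.51797 − 0.078161 = 0.43981

PNS ≈ 0.440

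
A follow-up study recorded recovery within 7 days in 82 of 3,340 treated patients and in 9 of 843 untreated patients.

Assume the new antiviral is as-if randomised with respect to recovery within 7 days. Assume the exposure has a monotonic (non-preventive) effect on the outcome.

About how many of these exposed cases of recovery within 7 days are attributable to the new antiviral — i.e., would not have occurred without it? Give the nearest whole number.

p₁ = P(outcome | exposed) = 82/3340 = 0.024551
p₀ = P(outcome | unexposed) = 9/843 = 0.010676
PN = (p₁ − p₀)/p₁ = (0.024551 − 0.010676) / 0.024551 ≈ 0.56514.
Attributable cases ≈ PN × (exposed cases) = 0.56514 × 82 ≈ 46.34.

about 46 cases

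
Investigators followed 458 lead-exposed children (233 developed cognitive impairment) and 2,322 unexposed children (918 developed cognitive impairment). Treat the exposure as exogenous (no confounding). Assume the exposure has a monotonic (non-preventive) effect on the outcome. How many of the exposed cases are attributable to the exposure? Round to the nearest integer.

p₁ = P(outcome | exposed) = 233/458 = 0.50873
p₀ = P(outcome | unexposed) = 918/2322 = 0.39535
PN = (p₁ − p₀)/p₁ = (0.50873 − 0.39535) / 0.50873 ≈ 0.22288.
Attributable cases ≈ PN × (exposed cases) = 0.22288 × 233 ≈ 51.93.

about 52 cases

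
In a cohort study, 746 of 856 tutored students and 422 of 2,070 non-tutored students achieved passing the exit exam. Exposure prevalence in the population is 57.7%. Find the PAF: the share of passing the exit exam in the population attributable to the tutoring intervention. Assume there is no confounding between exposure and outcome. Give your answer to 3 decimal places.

PAF ≈ 0.654

p₁ = P(outcome | exposed) = 746/856 = 0.8715
p₀ = P(outcome | unexposed) = 422/2070 = 0.20386
Overall risk P(Y=1) = π·p₁ + (1−π)·p₀ = 0.577×0.8715 + 0.423×0.20386 = 0.58909.
Under exogeneity, PAF = [P(Y=1) − p₀] / P(Y=1).
PAF = (0.58909 − 0.20386) / 0.58909 ≈ 0.6539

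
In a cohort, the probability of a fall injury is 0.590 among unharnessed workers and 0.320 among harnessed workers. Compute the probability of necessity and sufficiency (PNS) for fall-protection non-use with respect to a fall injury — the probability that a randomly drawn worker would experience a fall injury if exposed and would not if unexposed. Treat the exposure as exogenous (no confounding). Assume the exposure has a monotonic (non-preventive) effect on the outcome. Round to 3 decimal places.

PNS ≈ 0.270

Let p₁ = 0.59, p₀ = 0.32.
Under exogeneity and monotonicity, PNS = p₁ − p₀.
PNS = 0.59 − 0.32 = 0.27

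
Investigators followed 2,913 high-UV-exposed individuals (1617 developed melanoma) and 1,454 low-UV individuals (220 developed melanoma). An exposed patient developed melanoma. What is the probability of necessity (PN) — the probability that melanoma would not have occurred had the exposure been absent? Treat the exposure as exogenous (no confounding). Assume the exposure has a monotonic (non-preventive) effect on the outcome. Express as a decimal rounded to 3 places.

PN ≈ 0.727

p₁ = P(outcome | exposed) = 1617/2913 = 0.5551
p₀ = P(outcome | unexposed) = 220/1454 = 0.15131
Under exogeneity and monotonicity, PN = (p₁ − p₀) / p₁.
PN = (0.5551 − 0.15131) / 0.5551 = 0.40379 / 0.5551 ≈ 0.7274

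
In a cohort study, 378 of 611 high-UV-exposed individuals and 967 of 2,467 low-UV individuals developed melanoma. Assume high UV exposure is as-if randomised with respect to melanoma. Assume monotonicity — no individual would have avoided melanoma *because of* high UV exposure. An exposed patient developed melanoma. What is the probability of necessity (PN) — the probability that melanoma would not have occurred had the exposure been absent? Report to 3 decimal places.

PN ≈ 0.366

p₁ = P(outcome | exposed) = 378/611 = 0.61866
p₀ = P(outcome | unexposed) = 967/2467 = 0.39197
Under exogeneity and monotonicity, PN = (p₁ − p₀) / p₁.
PN = (0.61866 − 0.39197) / 0.61866 = 0.22668 / 0.61866 ≈ 0.3664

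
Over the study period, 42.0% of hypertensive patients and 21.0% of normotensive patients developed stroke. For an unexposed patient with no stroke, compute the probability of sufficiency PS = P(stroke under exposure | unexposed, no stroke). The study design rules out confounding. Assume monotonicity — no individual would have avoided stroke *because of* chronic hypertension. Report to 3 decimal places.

PS ≈ 0.266

p₁ = 0.42, p₀ = 0.21.
Under exogeneity and monotonicity, PS = (p₁ − p₀) / (1 − p₀).
PS = (0.42 − 0.21) / (1 − 0.21) = 0.21 / 0.79 ≈ 0.2658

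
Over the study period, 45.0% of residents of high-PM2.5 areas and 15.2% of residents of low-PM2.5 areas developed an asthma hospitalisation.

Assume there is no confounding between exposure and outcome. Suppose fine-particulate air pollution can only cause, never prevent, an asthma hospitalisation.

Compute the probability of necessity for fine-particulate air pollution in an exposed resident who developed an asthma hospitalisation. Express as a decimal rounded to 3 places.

p₁ = 0.45, p₀ = 0.152.
Under exogeneity and monotonicity, PN = (p₁ − p₀) / p₁.
PN = (0.45 − 0.152) / 0.45 = 0.298 / 0.45 ≈ 0.6622

PN ≈ 0.662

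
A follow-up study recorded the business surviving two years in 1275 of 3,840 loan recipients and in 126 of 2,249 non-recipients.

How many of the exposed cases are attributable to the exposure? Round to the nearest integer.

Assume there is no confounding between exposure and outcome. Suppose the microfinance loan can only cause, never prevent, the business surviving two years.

p₁ = P(outcome | exposed) = 1275/3840 = 0.33203
p₀ = P(outcome | unexposed) = 126/2249 = 0.056025
PN = (p₁ − p₀)/p₁ = (0.33203 − 0.056025) / 0.33203 ≈ 0.83127.
Attributable cases ≈ PN × (exposed cases) = 0.83127 × 1275 ≈ 1059.86.

about 1060 cases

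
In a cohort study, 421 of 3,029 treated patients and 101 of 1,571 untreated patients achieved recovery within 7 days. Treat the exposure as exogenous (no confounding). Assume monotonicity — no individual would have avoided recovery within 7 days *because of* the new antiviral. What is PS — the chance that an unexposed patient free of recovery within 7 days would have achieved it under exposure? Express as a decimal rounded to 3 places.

PS ≈ 0.080

p₁ = P(outcome | exposed) = 421/3029 = 0.13899
p₀ = P(outcome | unexposed) = 101/1571 = 0.06429
Under exogeneity and monotonicity, PS = (p₁ − p₀) / (1 − p₀).
PS = (0.13899 − 0.06429) / (1 − 0.06429) = 0.0747 / 0.93571 ≈ 0.0798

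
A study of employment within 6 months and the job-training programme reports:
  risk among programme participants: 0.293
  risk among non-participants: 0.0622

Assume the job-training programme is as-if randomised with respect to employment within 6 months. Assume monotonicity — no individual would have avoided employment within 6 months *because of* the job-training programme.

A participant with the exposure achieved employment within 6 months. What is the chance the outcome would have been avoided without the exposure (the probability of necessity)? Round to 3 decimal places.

Let p₁ = 0.293, p₀ = 0.0622.
Under exogeneity and monotonicity, PN = (p₁ − p₀) / p₁.
PN = (0.293 − 0.0622) / 0.293 = 0.2308 / 0.293 ≈ 0.7877

PN ≈ 0.788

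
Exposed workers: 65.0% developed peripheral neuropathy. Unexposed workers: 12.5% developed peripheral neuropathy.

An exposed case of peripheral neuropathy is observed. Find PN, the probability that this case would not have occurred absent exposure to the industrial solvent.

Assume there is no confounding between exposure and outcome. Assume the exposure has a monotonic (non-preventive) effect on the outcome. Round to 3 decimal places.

PN ≈ 0.808

p₁ = 0.65, p₀ = 0.125.
Under exogeneity and monotonicity, PN = (p₁ − p₀) / p₁.
PN = (0.65 − 0.125) / 0.65 = 0.525 / 0.65 ≈ 0.8077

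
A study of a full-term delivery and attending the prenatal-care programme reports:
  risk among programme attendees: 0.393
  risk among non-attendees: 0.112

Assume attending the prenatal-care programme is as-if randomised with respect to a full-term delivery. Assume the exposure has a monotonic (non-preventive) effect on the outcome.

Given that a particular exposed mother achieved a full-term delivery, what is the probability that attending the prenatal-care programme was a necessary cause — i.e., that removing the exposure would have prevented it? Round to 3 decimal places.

PN ≈ 0.715

Let p₁ = 0.393, p₀ = 0.112.
Under exogeneity and monotonicity, PN = (p₁ − p₀) / p₁.
PN = (0.393 − 0.112) / 0.393 = 0.281 / 0.393 ≈ 0.7150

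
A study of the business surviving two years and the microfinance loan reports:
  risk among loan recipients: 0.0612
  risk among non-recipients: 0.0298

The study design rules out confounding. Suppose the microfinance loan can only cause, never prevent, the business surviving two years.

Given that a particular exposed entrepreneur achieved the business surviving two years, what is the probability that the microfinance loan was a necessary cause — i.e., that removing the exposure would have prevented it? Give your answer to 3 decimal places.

PN ≈ 0.513

Let p₁ = 0.0612, p₀ = 0.0298.
Under exogeneity and monotonicity, PN = (p₁ − p₀) / p₁.
PN = (0.0612 − 0.0298) / 0.0612 = 0.0314 / 0.0612 ≈ 0.5131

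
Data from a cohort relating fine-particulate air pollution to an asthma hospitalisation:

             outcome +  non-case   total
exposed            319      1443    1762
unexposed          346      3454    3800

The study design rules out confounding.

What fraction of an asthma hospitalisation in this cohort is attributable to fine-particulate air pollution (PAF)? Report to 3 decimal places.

p₁ = P(outcome | exposed) = 319/1762 = 0.18104
p₀ = P(outcome | unexposed) = 346/3800 = 0.091053
Exposure prevalence π = 1762/5562 = 0.31679; overall risk P(Y=1) = 0.11956.
Under exogeneity, PAF = [P(Y=1) − p₀]/P(Y=1).
PAF = (0.11956 − 0.091053) / 0.11956 ≈ 0.2384

PAF ≈ 0.238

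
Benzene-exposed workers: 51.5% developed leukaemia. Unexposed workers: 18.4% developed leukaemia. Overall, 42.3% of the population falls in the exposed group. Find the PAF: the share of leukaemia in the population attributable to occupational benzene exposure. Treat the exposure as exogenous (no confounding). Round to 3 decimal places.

p₁ = 0.515, p₀ = 0.184.
Overall risk P(Y=1) = π·p₁ + (1−π)·p₀ = 0.423×0.515 + 0.577×0.184 = 0.32401.
Under exogeneity, PAF = [P(Y=1) − p₀] / P(Y=1).
PAF = (0.32401 − 0.184) / 0.32401 ≈ 0.4321

PAF ≈ 0.432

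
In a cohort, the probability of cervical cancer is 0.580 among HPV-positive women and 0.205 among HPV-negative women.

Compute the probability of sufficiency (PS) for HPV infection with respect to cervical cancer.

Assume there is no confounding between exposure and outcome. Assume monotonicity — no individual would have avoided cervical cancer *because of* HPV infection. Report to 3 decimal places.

PS ≈ 0.472

Let p₁ = 0.58, p₀ = 0.205.
Under exogeneity and monotonicity, PS = (p₁ − p₀) / (1 − p₀).
PS = (0.58 − 0.205) / (1 − 0.205) = 0.375 / 0.795 ≈ 0.4717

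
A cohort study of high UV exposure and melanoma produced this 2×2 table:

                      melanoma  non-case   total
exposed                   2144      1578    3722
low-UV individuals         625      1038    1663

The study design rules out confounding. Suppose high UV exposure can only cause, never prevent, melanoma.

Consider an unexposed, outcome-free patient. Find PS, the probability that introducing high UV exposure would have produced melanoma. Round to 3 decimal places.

p₁ = P(outcome | exposed) = 2144/3722 = 0.57603
p₀ = P(outcome | unexposed) = 625/1663 = 0.37583
Under exogeneity and monotonicity, PS = (p₁ − p₀)/(1 − p₀).
PS = (0.57603 − 0.37583) / 0.62417 ≈ 0.3208

PS ≈ 0.321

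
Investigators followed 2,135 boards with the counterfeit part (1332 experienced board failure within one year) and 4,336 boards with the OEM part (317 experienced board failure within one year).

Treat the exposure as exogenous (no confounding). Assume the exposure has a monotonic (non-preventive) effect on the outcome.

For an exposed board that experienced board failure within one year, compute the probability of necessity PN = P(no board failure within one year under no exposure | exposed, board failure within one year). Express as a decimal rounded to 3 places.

p₁ = P(outcome | exposed) = 1332/2135 = 0.62389
p₀ = P(outcome | unexposed) = 317/4336 = 0.073109
Under exogeneity and monotonicity, PN = (p₁ − p₀) / p₁.
PN = (0.62389 − 0.073109) / 0.62389 = 0.55078 / 0.62389 ≈ 0.8828

PN ≈ 0.883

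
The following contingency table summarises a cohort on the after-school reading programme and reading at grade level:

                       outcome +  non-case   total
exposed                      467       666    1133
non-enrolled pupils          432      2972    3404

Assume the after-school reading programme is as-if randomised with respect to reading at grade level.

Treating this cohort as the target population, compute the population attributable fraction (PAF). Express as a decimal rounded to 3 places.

p₁ = P(outcome | exposed) = 467/1133 = 0.41218
p₀ = P(outcome | unexposed) = 432/3404 = 0.12691
Exposure prevalence π = 1133/4537 = 0.24972; overall risk P(Y=1) = 0.19815.
Under exogeneity, PAF = [P(Y=1) − p₀]/P(Y=1).
PAF = (0.19815 − 0.12691) / 0.19815 ≈ 0.3595

PAF ≈ 0.360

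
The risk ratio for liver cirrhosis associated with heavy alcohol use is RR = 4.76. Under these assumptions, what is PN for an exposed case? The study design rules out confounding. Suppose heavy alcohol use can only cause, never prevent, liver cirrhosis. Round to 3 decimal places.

PN ≈ 0.790

Under exogeneity and monotonicity, PN = (RR − 1) / RR = 1 − 1/RR.
PN = (4.76 − 1) / 4.76 = 3.76 / 4.76 ≈ 0.7899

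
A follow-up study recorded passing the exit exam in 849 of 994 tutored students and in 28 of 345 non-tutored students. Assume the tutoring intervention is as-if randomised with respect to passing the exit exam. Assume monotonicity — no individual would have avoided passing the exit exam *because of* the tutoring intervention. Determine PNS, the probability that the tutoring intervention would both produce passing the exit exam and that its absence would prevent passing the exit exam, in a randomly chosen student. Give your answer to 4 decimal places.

p₁ = P(outcome | exposed) = 849/994 = 0.85412
p₀ = P(outcome | unexposed) = 28/345 = 0.081159
Under exogeneity and monotonicity, PNS = p₁ − p₀.
PNS = 0.85412 − 0.081159 = 0.77297

PNS ≈ 0.7730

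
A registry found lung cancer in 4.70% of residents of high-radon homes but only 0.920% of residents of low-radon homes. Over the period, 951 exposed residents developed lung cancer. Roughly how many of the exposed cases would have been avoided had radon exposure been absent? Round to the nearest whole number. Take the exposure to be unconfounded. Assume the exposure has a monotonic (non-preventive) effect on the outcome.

about 765 cases

p₁ = 0.047, p₀ = 0.0092.
PN = (p₁ − p₀)/p₁ = (0.047 − 0.0092) / 0.047 ≈ 0.80426.
Attributable cases ≈ PN × (exposed cases) = 0.80426 × 951 ≈ 764.85.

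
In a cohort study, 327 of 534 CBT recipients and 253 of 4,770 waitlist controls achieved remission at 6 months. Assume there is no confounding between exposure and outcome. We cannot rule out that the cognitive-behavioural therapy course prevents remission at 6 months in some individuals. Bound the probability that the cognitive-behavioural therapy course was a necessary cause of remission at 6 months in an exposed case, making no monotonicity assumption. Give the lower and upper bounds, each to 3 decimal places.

p₁ = P(outcome | exposed) = 327/534 = 0.61236
p₀ = P(outcome | unexposed) = 253/4770 = 0.05304
Under exogeneity alone the bounds on PN are max{0,(p₁−p₀)/p₁} ≤ PN ≤ min{1,(1−p₀)/p₁}.
  lower = (p₁ − p₀)/p₁ = 0.55932 / 0.61236 ≈ 0.9134
  upper = min{1, (1 − p₀)/p₁} = 0.94696 / 0.61236 ≈ 1.5464 → capped at 1

0.913 ≤ PN ≤ 1.000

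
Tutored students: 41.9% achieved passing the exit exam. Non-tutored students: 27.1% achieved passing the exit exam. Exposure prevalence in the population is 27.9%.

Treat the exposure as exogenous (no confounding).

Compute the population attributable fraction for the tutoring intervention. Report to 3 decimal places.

PAF ≈ 0.132

p₁ = 0.419, p₀ = 0.271.
Overall risk P(Y=1) = π·p₁ + (1−π)·p₀ = 0.279×0.419 + 0.721×0.271 = 0.31229.
Under exogeneity, PAF = [P(Y=1) − p₀] / P(Y=1).
PAF = (0.31229 − 0.271) / 0.31229 ≈ 0.1322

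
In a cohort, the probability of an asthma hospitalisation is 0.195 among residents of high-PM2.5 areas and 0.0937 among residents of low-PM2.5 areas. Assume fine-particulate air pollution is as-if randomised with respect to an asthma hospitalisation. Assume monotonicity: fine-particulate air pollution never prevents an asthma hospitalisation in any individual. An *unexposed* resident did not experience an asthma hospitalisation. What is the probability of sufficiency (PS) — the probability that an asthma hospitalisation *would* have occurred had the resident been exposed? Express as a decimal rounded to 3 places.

PS ≈ 0.112

Let p₁ = 0.195, p₀ = 0.0937.
Under exogeneity and monotonicity, PS = (p₁ − p₀) / (1 − p₀).
PS = (0.195 − 0.0937) / (1 − 0.0937) = 0.1013 / 0.9063 ≈ 0.1118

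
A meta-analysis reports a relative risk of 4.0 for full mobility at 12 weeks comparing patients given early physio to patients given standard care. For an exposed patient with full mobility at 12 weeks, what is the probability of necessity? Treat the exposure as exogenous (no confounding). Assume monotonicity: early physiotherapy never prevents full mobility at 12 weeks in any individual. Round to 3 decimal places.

PN ≈ 0.750

Under exogeneity and monotonicity, PN = (RR − 1) / RR = 1 − 1/RR.
PN = (4.0 − 1) / 4.0 = 3 / 4.0 ≈ 0.7500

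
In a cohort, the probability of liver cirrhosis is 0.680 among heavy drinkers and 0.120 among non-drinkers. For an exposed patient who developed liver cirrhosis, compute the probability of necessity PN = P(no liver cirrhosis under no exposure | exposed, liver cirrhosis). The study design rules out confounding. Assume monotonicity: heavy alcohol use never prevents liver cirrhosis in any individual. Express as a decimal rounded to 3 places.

Let p₁ = 0.68, p₀ = 0.12.
Under exogeneity and monotonicity, PN = (p₁ − p₀) / p₁.
PN = (0.68 − 0.12) / 0.68 = 0.56 / 0.68 ≈ 0.8235

PN ≈ 0.824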